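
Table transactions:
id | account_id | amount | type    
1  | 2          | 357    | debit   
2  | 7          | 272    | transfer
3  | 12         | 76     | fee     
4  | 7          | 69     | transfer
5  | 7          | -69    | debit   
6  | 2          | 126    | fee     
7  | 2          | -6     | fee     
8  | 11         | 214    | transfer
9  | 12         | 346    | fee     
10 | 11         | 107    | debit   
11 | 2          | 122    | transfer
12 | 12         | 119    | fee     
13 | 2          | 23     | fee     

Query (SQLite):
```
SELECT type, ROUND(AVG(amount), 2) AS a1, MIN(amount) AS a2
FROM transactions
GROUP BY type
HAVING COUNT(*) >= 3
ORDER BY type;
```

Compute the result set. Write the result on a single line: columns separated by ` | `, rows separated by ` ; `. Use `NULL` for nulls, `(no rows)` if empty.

Group transactions by type.
Per group compute: ROUND(AVG(amount), 2), MIN(amount).
HAVING: drop groups with fewer than 3 rows.
  debit: ids {1, 5, 10} → ROUND(AVG(amount), 2)=131.67, MIN(amount)=-69
  fee: ids {3, 6, 7, 9, 12, 13} → ROUND(AVG(amount), 2)=114, MIN(amount)=-6
  transfer: ids {2, 4, 8, 11} → ROUND(AVG(amount), 2)=169.25, MIN(amount)=69

debit | 131.67 | -69 ; fee | 114 | -6 ; transfer | 169.25 | 69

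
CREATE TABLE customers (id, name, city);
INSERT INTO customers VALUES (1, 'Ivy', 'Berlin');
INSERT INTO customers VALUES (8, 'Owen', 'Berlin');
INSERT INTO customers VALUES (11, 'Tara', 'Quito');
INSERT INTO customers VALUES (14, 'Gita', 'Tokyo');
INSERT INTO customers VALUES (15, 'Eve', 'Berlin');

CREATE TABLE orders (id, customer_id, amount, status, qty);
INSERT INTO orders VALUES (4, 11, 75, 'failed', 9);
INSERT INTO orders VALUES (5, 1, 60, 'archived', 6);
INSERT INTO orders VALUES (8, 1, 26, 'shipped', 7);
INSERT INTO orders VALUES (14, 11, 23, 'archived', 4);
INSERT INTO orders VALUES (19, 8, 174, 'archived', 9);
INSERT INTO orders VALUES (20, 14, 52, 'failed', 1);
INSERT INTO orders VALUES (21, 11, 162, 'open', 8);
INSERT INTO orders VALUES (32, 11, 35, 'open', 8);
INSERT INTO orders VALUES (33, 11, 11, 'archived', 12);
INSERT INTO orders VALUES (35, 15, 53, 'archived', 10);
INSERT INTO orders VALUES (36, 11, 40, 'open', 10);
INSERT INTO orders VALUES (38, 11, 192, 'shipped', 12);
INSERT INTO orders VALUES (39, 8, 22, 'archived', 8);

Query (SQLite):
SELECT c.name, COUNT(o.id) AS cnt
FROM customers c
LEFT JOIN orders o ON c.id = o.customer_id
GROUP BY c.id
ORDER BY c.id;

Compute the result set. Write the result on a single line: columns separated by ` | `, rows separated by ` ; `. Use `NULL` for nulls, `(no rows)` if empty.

LEFT JOIN keeps every customers row; unmatched ones get NULL for orders columns.
Group by customers.id and compute COUNT(o.id). COUNT(col) of an all-NULL group is 0.
  1: ids {5, 8} → COUNT(o.id)=2
  8: ids {19, 39} → COUNT(o.id)=2
  11: ids {4, 14, 21, 32, 33, 36, 38} → COUNT(o.id)=7
  14: ids {20} → COUNT(o.id)=1
  15: ids {35} → COUNT(o.id)=1

Ivy | 2 ; Owen | 2 ; Tara | 7 ; Gita | 1 ; Eve | 1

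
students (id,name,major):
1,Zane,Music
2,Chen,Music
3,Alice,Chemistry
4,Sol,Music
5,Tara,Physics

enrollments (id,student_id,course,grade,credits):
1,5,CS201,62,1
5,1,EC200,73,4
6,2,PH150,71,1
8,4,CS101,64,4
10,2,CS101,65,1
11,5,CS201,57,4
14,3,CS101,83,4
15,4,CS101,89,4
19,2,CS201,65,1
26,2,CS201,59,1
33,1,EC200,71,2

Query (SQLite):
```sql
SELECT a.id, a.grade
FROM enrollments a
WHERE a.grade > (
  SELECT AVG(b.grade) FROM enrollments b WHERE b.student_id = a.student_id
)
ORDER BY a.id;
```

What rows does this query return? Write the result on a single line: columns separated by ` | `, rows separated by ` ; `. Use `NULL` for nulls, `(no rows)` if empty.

For each enrollments row a, compute AVG(grade) over rows sharing a.student_id.
Keep row a if a.grade > that per-group AVG.
  student_id=1: AVG(grade) = 72.0
  student_id=2: AVG(grade) = 65.0
  student_id=3: AVG(grade) = 83.0
  student_id=4: AVG(grade) = 76.5
  student_id=5: AVG(grade) = 59.5

1 | 62 ; 5 | 73 ; 6 | 71 ; 15 | 89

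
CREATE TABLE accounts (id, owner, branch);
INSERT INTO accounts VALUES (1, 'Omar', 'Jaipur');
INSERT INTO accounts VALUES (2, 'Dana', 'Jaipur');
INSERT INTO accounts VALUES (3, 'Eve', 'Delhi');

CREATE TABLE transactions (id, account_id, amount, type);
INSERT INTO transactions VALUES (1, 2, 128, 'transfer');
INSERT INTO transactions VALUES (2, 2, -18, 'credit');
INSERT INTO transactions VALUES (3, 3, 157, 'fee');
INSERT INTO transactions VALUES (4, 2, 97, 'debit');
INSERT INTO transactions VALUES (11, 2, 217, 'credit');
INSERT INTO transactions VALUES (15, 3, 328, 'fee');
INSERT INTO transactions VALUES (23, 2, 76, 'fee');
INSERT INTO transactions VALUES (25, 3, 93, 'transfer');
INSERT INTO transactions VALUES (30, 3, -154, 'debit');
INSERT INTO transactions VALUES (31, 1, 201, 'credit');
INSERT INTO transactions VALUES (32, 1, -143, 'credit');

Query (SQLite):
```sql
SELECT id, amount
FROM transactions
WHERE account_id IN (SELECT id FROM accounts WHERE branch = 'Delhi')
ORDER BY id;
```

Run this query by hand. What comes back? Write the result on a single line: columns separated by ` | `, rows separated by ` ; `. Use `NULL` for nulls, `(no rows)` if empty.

Inner query: accounts.id where branch = 'Delhi'.
Outer: keep transactions rows whose account_id is in that set.
Inner query → {3}

3 | 157 ; 15 | 328 ; 25 | 93 ; 30 | -154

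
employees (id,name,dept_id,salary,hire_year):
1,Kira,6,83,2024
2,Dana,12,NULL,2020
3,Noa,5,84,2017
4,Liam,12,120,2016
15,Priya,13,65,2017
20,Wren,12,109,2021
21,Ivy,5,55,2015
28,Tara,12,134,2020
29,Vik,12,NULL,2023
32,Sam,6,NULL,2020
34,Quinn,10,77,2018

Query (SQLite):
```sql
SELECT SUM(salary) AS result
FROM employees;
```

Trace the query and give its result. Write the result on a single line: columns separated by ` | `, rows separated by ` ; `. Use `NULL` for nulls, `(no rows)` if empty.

727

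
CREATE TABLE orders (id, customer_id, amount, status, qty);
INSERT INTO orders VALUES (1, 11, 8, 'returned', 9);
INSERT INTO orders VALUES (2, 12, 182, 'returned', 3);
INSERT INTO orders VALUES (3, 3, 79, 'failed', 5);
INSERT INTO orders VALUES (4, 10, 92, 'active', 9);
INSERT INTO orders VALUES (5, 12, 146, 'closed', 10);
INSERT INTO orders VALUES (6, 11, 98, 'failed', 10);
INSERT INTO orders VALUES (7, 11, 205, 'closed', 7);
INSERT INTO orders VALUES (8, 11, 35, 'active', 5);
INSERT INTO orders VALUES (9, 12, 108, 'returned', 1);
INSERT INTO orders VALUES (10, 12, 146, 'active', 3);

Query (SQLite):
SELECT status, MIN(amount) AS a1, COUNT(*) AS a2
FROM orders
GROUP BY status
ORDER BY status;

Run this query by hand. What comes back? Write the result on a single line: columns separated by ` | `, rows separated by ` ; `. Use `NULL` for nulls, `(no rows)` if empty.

active | 35 | 3 ; closed | 146 | 2 ; failed | 79 | 2 ; returned | 8 | 3

Group orders by status.
Per group compute: MIN(amount), COUNT(*).
  active: ids {4, 8, 10} → MIN(amount)=35, COUNT(*)=3
  closed: ids {5, 7} → MIN(amount)=146, COUNT(*)=2
  failed: ids {3, 6} → MIN(amount)=79, COUNT(*)=2
  returned: ids {1, 2, 9} → MIN(amount)=8, COUNT(*)=3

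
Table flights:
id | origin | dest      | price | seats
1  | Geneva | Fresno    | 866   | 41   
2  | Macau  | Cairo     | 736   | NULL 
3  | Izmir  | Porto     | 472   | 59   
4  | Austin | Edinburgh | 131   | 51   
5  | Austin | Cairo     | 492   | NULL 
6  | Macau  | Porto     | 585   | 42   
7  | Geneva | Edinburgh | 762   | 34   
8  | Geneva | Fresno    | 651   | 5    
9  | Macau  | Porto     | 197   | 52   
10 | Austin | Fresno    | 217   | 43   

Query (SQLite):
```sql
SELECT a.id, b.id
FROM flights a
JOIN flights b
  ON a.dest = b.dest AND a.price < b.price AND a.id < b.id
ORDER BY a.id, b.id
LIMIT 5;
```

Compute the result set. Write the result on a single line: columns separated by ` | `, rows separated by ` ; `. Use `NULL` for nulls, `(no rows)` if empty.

Pairs (a,b) with same dest, a.price < b.price, a.id < b.id.
dest groups: Cairo:{2,5} Edinburgh:{4,7} Fresno:{1,8,10} Porto:{3,6,9}
Ordered by (a.id, b.id); first 5.

3 | 6 ; 4 | 7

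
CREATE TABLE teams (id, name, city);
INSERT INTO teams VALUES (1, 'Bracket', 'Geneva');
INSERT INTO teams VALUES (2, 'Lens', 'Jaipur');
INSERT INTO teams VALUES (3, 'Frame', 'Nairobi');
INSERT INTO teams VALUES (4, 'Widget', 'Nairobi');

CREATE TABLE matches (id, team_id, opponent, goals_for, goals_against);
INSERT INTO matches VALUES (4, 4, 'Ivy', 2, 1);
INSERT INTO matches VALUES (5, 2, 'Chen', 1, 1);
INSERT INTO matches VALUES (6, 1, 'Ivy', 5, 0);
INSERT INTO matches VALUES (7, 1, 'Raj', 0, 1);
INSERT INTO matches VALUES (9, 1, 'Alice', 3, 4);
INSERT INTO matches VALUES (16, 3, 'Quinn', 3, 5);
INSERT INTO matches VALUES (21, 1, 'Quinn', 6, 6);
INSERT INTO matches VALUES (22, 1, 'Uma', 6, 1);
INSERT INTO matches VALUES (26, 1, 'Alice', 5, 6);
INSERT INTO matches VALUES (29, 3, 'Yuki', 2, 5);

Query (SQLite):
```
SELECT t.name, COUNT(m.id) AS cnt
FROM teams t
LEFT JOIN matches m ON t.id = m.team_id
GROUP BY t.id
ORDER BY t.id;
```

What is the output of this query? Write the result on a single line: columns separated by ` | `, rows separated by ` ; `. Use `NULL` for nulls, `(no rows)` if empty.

Bracket | 6 ; Lens | 1 ; Frame | 2 ; Widget | 1

LEFT JOIN keeps every teams row; unmatched ones get NULL for matches columns.
Group by teams.id and compute COUNT(m.id). COUNT(col) of an all-NULL group is 0.
  1: ids {6, 7, 9, 21, 22, 26} → COUNT(m.id)=6
  2: ids {5} → COUNT(m.id)=1
  3: ids {16, 29} → COUNT(m.id)=2
  4: ids {4} → COUNT(m.id)=1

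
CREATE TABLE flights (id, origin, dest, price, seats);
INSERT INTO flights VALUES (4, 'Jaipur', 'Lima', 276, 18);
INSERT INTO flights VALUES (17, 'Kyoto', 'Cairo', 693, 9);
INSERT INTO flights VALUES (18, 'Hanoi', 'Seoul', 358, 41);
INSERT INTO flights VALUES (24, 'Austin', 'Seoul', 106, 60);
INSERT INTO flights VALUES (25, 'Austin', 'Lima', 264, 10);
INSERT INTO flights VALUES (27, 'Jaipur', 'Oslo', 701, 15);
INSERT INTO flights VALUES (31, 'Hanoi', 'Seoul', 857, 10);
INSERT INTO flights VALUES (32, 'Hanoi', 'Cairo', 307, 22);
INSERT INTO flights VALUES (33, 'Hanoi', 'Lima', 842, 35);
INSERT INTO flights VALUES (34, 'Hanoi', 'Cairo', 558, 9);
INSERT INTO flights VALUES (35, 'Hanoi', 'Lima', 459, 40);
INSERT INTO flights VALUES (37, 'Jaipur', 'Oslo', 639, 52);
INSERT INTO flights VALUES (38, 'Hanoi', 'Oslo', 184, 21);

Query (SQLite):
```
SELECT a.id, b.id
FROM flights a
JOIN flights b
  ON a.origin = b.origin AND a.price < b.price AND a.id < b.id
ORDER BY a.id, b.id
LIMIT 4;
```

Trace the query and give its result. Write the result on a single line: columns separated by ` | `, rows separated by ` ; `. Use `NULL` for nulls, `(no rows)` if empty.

4 | 27 ; 4 | 37 ; 18 | 31 ; 18 | 33

Pairs (a,b) with same origin, a.price < b.price, a.id < b.id.
origin groups: Austin:{24,25} Hanoi:{18,31,32,33,34,35,38} Jaipur:{4,27,37} Kyoto:{17}
Ordered by (a.id, b.id); first 4.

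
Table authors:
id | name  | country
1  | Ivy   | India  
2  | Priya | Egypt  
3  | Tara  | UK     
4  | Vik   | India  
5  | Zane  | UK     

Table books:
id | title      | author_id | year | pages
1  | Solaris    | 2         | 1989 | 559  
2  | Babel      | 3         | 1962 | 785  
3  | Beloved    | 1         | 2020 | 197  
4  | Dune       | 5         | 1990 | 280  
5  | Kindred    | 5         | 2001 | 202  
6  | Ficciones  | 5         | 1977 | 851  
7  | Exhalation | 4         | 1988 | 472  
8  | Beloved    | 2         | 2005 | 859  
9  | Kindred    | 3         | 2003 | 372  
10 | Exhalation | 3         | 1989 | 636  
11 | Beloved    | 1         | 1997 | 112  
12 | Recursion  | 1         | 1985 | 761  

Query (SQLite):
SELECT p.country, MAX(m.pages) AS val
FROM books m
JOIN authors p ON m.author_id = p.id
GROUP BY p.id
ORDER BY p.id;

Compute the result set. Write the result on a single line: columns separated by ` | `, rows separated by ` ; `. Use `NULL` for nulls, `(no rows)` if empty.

Join each books row to its authors via author_id.
Group joined rows by authors.id; compute MAX(m.pages) per group.
  1: ids {3, 11, 12} → MAX(m.pages)=761
  2: ids {1, 8} → MAX(m.pages)=859
  3: ids {2, 9, 10} → MAX(m.pages)=785
  4: ids {7} → MAX(m.pages)=472
  5: ids {4, 5, 6} → MAX(m.pages)=851

India | 761 ; Egypt | 859 ; UK | 785 ; India | 472 ; UK | 851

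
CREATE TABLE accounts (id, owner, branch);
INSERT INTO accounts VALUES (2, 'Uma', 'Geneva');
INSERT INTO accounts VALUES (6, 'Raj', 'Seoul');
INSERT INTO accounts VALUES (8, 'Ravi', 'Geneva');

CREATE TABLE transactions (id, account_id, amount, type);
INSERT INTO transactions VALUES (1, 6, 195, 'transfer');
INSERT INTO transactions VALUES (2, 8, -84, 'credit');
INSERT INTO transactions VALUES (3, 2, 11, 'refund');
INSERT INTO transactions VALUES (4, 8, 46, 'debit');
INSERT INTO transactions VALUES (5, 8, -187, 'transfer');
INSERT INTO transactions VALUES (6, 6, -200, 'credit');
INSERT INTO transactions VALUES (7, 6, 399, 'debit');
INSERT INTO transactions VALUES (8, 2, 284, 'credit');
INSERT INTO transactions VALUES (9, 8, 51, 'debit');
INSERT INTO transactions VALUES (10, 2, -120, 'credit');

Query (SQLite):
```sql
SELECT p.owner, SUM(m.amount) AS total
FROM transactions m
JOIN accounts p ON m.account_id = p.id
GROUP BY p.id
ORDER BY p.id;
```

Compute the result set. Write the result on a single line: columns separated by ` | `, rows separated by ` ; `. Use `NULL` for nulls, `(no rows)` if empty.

Uma | 175 ; Raj | 394 ; Ravi | -174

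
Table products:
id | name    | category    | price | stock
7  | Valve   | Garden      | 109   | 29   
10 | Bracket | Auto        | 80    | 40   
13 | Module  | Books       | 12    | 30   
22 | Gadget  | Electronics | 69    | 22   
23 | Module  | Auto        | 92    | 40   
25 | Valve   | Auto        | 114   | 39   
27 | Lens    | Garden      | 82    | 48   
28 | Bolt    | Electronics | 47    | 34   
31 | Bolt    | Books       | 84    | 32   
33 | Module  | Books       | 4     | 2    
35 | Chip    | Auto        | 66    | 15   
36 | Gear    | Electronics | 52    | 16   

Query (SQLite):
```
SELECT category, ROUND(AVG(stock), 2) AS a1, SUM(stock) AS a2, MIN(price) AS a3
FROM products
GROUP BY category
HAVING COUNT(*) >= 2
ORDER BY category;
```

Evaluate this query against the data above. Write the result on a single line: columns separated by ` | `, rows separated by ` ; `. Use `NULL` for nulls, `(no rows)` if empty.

Group products by category.
Per group compute: ROUND(AVG(stock), 2), SUM(stock), MIN(price).
HAVING: drop groups with fewer than 2 rows.
  Auto: ids {10, 23, 25, 35} → ROUND(AVG(stock), 2)=33.5, SUM(stock)=134, MIN(price)=66
  Books: ids {13, 31, 33} → ROUND(AVG(stock), 2)=21.33, SUM(stock)=64, MIN(price)=4
  Electronics: ids {22, 28, 36} → ROUND(AVG(stock), 2)=24, SUM(stock)=72, MIN(price)=47
  Garden: ids {7, 27} → ROUND(AVG(stock), 2)=38.5, SUM(stock)=77, MIN(price)=82

Auto | 33.5 | 134 | 66 ; Books | 21.33 | 64 | 4 ; Electronics | 24 | 72 | 47 ; Garden | 38.5 | 77 | 82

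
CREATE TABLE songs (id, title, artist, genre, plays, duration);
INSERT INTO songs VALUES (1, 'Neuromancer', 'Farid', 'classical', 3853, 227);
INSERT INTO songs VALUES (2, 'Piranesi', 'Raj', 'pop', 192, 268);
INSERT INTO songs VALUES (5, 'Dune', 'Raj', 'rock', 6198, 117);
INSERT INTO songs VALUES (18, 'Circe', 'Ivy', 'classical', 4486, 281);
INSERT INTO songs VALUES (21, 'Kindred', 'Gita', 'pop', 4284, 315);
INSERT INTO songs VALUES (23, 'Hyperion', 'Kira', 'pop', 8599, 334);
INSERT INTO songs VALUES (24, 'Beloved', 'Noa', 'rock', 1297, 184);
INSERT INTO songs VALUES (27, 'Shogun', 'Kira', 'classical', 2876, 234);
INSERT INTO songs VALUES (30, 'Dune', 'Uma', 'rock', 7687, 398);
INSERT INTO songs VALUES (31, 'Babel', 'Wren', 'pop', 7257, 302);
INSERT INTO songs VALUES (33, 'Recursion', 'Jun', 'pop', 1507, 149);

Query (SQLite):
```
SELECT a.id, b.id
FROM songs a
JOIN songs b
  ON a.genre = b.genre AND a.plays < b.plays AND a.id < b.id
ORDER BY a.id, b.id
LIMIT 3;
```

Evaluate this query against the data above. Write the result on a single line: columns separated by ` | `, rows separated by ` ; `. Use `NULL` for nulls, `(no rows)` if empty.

Pairs (a,b) with same genre, a.plays < b.plays, a.id < b.id.
genre groups: classical:{1,18,27} pop:{2,21,23,31,33} rock:{5,24,30}
Ordered by (a.id, b.id); first 3.

1 | 18 ; 2 | 21 ; 2 | 23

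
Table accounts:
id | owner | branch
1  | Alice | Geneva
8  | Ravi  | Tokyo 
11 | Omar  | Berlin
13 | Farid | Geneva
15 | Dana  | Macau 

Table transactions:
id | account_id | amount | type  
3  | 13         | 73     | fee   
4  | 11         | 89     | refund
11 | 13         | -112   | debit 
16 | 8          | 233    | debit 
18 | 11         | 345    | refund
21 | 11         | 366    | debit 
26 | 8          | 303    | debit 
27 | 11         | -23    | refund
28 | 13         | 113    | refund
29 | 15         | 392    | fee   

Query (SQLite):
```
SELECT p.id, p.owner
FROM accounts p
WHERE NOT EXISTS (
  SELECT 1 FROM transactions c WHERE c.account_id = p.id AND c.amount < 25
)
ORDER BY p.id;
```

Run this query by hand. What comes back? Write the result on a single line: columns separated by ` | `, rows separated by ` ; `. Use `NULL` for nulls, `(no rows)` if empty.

1 | Alice ; 8 | Ravi ; 15 | Dana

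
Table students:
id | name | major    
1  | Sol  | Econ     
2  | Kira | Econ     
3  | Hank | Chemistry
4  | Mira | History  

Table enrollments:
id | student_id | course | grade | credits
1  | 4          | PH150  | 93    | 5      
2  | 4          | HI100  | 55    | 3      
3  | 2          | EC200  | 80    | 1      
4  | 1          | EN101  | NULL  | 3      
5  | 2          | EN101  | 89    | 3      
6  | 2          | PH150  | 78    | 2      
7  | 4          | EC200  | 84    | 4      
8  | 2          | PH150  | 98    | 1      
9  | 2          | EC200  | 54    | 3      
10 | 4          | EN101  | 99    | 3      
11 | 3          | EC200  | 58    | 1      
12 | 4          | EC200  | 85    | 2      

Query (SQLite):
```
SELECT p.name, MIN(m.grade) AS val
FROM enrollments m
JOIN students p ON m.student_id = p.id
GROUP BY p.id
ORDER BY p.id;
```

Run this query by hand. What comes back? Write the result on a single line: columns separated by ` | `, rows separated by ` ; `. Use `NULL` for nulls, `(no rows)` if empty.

Sol | NULL ; Kira | 54 ; Hank | 58 ; Mira | 55

Join each enrollments row to its students via student_id.
Group joined rows by students.id; compute MIN(m.grade) per group.
  1: ids {4} → MIN(m.grade)=NULL
  2: ids {3, 5, 6, 8, 9} → MIN(m.grade)=54
  3: ids {11} → MIN(m.grade)=58
  4: ids {1, 2, 7, 10, 12} → MIN(m.grade)=55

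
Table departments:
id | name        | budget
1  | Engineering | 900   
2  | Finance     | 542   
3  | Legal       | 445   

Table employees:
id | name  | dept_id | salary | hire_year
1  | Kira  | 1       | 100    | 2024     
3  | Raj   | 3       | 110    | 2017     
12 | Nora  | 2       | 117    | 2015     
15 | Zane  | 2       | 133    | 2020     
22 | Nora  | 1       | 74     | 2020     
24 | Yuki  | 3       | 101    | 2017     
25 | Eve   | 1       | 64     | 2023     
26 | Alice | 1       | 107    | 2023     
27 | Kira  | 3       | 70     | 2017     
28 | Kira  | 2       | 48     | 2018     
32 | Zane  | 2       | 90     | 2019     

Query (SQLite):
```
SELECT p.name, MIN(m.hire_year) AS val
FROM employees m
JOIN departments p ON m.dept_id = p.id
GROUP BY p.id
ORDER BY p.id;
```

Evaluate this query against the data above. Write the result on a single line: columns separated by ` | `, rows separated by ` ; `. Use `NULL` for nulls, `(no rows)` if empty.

Engineering | 2020 ; Finance | 2015 ; Legal | 2017

Join each employees row to its departments via dept_id.
Group joined rows by departments.id; compute MIN(m.hire_year) per group.
  1: ids {1, 22, 25, 26} → MIN(m.hire_year)=2020
  2: ids {12, 15, 28, 32} → MIN(m.hire_year)=2015
  3: ids {3, 24, 27} → MIN(m.hire_year)=2017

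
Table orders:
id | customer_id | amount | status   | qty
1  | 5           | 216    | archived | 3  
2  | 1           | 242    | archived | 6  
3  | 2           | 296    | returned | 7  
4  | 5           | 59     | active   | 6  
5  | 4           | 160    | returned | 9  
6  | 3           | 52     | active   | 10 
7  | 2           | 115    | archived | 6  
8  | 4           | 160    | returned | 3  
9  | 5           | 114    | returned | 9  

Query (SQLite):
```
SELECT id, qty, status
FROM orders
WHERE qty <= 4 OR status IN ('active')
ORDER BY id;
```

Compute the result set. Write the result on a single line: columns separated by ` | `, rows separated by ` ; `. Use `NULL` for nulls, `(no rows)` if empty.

qty <= 4: ids {1, 8}
status IN ('active'): ids {4, 6}
Combine with OR.

1 | 3 | archived ; 4 | 6 | active ; 6 | 10 | active ; 8 | 3 | returned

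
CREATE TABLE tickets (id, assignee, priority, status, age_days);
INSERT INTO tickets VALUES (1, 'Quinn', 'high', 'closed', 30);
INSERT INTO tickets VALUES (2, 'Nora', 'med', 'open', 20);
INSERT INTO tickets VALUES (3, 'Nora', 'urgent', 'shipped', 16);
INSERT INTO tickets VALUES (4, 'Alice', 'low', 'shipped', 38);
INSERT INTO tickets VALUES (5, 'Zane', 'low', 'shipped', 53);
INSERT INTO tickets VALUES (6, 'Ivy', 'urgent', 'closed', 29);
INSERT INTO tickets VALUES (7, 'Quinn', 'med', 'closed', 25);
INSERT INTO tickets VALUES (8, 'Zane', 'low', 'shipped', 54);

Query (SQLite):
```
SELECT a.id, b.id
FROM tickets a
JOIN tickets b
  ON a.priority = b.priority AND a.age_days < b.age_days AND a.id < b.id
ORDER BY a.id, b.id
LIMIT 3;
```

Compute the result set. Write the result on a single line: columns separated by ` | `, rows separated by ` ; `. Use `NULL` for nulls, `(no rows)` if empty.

Pairs (a,b) with same priority, a.age_days < b.age_days, a.id < b.id.
priority groups: high:{1} low:{4,5,8} med:{2,7} urgent:{3,6}
Ordered by (a.id, b.id); first 3.

2 | 7 ; 3 | 6 ; 4 | 5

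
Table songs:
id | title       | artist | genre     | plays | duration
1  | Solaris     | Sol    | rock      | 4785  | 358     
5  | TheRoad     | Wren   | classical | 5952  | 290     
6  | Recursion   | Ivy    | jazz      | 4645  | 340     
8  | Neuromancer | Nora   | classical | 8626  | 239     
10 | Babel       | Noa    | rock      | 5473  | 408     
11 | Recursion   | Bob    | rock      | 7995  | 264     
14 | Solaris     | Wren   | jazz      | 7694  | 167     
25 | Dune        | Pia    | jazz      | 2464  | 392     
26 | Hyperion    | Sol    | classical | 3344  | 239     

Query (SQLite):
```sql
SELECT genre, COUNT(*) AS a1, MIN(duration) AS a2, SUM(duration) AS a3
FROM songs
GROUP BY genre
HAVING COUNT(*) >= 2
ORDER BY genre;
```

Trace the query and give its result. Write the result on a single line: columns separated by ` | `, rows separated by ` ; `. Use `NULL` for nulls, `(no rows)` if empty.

classical | 3 | 239 | 768 ; jazz | 3 | 167 | 899 ; rock | 3 | 264 | 1030

Group songs by genre.
Per group compute: COUNT(*), MIN(duration), SUM(duration).
HAVING: drop groups with fewer than 2 rows.
  classical: ids {5, 8, 26} → COUNT(*)=3, MIN(duration)=239, SUM(duration)=768
  jazz: ids {6, 14, 25} → COUNT(*)=3, MIN(duration)=167, SUM(duration)=899
  rock: ids {1, 10, 11} → COUNT(*)=3, MIN(duration)=264, SUM(duration)=1030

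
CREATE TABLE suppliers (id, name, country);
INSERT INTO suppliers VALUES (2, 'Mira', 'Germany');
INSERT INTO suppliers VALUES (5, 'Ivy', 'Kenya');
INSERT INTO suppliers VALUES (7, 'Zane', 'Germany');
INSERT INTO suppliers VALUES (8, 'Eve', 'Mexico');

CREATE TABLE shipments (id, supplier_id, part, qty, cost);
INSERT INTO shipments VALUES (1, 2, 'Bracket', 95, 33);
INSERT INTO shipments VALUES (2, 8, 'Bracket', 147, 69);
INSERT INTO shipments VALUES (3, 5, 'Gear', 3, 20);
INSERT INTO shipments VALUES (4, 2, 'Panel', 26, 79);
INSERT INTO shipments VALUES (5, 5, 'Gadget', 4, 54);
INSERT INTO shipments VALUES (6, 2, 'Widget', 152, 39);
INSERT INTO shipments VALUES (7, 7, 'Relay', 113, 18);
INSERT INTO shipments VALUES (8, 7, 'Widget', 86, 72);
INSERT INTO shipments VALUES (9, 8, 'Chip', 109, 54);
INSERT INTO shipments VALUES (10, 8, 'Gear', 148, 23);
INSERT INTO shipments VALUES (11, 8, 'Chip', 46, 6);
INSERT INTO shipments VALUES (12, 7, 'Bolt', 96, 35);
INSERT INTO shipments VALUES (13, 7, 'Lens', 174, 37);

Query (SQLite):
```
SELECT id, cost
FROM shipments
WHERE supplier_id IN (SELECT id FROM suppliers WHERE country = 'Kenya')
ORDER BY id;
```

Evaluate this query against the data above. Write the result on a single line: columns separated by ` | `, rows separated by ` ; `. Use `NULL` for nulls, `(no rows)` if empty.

3 | 20 ; 5 | 54

Inner query: suppliers.id where country = 'Kenya'.
Outer: keep shipments rows whose supplier_id is in that set.
Inner query → {5}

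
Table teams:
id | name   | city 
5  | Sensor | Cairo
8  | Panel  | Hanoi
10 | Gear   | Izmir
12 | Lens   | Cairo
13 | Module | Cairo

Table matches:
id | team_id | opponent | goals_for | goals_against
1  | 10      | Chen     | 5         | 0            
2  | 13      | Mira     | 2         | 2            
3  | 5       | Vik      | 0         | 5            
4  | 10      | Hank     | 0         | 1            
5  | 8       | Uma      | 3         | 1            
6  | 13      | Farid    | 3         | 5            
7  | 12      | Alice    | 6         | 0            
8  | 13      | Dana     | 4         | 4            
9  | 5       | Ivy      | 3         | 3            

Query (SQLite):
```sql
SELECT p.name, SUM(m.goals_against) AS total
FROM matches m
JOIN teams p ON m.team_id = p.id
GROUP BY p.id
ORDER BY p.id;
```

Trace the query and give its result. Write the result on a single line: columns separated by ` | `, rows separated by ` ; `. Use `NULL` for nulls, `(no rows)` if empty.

Join each matches row to its teams via team_id.
Group joined rows by teams.id; compute SUM(m.goals_against) per group.
  5: ids {3, 9} → SUM(m.goals_against)=8
  8: ids {5} → SUM(m.goals_against)=1
  10: ids {1, 4} → SUM(m.goals_against)=1
  12: ids {7} → SUM(m.goals_against)=0
  13: ids {2, 6, 8} → SUM(m.goals_against)=11

Sensor | 8 ; Panel | 1 ; Gear | 1 ; Lens | 0 ; Module | 11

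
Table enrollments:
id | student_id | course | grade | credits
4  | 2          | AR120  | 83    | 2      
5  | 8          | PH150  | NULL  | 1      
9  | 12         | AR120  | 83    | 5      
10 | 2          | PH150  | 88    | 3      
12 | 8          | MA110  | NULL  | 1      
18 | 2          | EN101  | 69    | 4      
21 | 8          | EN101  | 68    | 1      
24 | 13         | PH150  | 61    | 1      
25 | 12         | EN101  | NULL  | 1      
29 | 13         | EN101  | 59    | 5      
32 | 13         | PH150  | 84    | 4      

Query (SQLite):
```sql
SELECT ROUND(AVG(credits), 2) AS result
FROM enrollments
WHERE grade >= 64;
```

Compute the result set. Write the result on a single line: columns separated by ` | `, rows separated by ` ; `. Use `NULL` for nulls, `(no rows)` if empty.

Rows where grade >= 64 → credits values: [2, 5, 3, 4, 1, 4].
AVG = 19 / 6 (rounded to 2 dp).

3.17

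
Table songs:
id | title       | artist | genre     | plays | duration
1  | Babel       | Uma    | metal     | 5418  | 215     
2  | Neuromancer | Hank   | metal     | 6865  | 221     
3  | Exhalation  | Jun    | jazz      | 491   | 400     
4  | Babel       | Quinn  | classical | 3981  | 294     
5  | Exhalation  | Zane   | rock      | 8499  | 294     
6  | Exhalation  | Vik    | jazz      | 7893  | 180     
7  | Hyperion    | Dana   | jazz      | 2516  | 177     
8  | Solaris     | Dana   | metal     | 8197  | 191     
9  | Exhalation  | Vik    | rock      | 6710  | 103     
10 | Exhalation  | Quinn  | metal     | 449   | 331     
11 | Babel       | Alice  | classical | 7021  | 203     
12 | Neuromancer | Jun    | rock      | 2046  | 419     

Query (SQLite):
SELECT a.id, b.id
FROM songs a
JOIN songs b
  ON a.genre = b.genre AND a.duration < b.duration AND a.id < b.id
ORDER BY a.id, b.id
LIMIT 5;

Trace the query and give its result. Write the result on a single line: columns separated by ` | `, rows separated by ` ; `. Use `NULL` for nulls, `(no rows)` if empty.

Pairs (a,b) with same genre, a.duration < b.duration, a.id < b.id.
genre groups: classical:{4,11} jazz:{3,6,7} metal:{1,2,8,10} rock:{5,9,12}
Ordered by (a.id, b.id); first 5.

1 | 2 ; 1 | 10 ; 2 | 10 ; 5 | 12 ; 8 | 10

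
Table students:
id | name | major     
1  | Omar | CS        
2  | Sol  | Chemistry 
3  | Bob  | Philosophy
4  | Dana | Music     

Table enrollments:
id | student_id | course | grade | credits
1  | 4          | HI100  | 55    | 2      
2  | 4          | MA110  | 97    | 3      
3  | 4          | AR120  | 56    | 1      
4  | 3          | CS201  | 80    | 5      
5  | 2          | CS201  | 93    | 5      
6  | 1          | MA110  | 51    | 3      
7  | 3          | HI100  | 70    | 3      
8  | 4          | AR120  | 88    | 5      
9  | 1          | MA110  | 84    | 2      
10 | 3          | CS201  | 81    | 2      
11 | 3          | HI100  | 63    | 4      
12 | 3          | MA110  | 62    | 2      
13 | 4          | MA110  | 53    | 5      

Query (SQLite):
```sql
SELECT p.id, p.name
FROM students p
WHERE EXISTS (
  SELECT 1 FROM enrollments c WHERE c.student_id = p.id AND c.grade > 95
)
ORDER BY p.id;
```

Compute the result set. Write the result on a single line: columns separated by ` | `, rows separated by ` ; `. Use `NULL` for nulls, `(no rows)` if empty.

For each students row, check whether any enrollments with matching student_id has grade > 95.
Keep rows where that is true.

4 | Dana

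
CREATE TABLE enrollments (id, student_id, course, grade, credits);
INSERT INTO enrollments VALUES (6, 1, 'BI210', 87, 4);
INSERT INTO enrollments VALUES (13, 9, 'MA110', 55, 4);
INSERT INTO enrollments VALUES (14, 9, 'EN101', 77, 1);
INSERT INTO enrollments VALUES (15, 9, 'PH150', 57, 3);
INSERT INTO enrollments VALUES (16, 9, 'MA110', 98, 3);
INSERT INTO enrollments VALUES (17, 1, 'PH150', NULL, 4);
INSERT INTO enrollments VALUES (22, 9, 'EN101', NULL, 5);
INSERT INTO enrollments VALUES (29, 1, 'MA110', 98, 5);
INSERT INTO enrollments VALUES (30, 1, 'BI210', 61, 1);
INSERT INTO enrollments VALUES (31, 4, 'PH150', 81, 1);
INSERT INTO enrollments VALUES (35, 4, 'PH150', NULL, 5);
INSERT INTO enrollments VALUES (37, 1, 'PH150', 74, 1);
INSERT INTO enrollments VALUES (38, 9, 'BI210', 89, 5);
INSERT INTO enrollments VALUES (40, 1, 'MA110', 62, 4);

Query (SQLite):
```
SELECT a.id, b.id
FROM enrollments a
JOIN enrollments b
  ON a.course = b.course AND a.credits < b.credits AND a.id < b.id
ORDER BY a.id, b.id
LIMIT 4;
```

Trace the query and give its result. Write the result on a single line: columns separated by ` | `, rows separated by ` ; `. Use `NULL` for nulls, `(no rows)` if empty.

Pairs (a,b) with same course, a.credits < b.credits, a.id < b.id.
course groups: BI210:{6,30,38} EN101:{14,22} MA110:{13,16,29,40} PH150:{15,17,31,35,37}
Ordered by (a.id, b.id); first 4.

6 | 38 ; 13 | 29 ; 14 | 22 ; 15 | 17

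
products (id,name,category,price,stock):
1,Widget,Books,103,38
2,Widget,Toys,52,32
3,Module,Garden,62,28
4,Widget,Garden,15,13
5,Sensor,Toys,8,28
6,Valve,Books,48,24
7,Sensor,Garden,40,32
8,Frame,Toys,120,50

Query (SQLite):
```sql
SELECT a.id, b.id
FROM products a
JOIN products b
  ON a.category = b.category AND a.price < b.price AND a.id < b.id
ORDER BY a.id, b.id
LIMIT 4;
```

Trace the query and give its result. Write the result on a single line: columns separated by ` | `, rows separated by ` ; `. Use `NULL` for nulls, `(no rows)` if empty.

Pairs (a,b) with same category, a.price < b.price, a.id < b.id.
category groups: Books:{1,6} Garden:{3,4,7} Toys:{2,5,8}
Ordered by (a.id, b.id); first 4.

2 | 8 ; 4 | 7 ; 5 | 8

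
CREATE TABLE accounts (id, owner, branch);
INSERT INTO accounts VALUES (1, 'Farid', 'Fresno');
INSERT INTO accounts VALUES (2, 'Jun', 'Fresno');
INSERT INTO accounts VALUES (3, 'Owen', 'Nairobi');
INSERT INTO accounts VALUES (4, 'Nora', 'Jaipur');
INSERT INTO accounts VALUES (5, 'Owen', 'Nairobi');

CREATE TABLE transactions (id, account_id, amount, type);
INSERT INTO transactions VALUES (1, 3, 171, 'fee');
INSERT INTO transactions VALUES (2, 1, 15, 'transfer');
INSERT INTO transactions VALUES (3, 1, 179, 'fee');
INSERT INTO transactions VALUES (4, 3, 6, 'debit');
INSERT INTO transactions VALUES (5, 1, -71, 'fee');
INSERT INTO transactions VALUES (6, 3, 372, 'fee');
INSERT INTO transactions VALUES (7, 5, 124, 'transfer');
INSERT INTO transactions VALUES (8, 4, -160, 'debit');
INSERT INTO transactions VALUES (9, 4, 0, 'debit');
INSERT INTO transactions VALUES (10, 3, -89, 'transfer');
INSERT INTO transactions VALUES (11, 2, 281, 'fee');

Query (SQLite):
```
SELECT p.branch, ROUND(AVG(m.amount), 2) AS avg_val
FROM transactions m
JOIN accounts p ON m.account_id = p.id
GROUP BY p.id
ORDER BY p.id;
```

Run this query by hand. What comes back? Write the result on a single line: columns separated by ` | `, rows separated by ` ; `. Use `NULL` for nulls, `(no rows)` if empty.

Join each transactions row to its accounts via account_id.
Group joined rows by accounts.id; compute ROUND(AVG(m.amount), 2) per group.
  1: ids {2, 3, 5} → ROUND(AVG(m.amount), 2)=41
  2: ids {11} → ROUND(AVG(m.amount), 2)=281
  3: ids {1, 4, 6, 10} → ROUND(AVG(m.amount), 2)=115
  4: ids {8, 9} → ROUND(AVG(m.amount), 2)=-80
  5: ids {7} → ROUND(AVG(m.amount), 2)=124

Fresno | 41 ; Fresno | 281 ; Nairobi | 115 ; Jaipur | -80 ; Nairobi | 124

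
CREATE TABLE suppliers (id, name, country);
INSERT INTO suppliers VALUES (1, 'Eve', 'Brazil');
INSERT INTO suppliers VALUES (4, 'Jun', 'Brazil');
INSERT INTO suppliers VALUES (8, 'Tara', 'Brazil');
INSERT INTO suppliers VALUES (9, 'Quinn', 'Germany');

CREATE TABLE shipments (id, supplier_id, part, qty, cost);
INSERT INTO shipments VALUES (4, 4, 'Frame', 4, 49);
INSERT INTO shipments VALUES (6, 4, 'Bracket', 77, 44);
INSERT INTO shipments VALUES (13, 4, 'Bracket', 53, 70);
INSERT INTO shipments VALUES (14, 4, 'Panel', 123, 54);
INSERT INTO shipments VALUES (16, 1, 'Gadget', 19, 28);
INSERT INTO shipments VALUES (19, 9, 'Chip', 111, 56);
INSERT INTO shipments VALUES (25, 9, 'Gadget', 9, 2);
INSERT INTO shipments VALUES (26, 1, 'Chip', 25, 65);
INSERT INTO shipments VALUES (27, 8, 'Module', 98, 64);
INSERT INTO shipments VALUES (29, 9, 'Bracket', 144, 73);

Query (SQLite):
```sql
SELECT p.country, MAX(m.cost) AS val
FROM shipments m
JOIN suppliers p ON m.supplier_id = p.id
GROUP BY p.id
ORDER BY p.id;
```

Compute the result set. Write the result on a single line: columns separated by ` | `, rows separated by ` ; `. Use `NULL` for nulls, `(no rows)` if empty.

Join each shipments row to its suppliers via supplier_id.
Group joined rows by suppliers.id; compute MAX(m.cost) per group.
  1: ids {16, 26} → MAX(m.cost)=65
  4: ids {4, 6, 13, 14} → MAX(m.cost)=70
  8: ids {27} → MAX(m.cost)=64
  9: ids {19, 25, 29} → MAX(m.cost)=73

Brazil | 65 ; Brazil | 70 ; Brazil | 64 ; Germany | 73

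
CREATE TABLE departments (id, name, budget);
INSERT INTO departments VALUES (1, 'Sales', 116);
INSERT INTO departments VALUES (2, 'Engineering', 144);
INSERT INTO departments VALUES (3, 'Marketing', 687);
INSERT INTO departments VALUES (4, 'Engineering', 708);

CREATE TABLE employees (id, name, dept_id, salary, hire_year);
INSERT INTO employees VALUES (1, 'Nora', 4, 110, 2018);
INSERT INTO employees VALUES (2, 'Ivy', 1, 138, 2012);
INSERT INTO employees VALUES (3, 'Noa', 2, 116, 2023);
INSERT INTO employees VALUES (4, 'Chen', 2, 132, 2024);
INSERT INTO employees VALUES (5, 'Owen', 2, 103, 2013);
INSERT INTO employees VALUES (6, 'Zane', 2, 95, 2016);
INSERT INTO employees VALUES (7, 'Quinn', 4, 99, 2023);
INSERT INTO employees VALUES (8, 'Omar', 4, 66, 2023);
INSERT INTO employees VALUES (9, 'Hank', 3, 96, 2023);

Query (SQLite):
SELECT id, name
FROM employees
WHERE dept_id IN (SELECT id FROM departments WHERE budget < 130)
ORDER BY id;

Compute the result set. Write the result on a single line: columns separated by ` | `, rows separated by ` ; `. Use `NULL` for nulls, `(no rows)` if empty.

2 | Ivy

Inner query: departments.id where budget < 130.
Outer: keep employees rows whose dept_id is in that set.
Inner query → {1}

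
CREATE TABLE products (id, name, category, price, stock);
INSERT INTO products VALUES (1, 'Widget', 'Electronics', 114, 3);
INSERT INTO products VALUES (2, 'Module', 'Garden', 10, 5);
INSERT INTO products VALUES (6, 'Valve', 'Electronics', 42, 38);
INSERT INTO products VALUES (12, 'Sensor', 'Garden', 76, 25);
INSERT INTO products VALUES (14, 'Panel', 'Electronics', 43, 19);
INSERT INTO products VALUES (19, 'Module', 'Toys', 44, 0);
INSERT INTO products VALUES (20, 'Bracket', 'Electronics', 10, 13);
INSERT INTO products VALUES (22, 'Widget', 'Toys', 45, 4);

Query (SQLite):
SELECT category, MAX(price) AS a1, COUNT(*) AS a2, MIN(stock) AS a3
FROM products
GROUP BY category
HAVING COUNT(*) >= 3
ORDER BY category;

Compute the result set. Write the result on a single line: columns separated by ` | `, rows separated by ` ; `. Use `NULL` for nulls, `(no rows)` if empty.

Electronics | 114 | 4 | 3

Group products by category.
Per group compute: MAX(price), COUNT(*), MIN(stock).
HAVING: drop groups with fewer than 3 rows.
  Electronics: ids {1, 6, 14, 20} → MAX(price)=114, COUNT(*)=4, MIN(stock)=3
  Garden: ids {2, 12} → MAX(price)=76, COUNT(*)=2, MIN(stock)=5
  Toys: ids {19, 22} → MAX(price)=45, COUNT(*)=2, MIN(stock)=0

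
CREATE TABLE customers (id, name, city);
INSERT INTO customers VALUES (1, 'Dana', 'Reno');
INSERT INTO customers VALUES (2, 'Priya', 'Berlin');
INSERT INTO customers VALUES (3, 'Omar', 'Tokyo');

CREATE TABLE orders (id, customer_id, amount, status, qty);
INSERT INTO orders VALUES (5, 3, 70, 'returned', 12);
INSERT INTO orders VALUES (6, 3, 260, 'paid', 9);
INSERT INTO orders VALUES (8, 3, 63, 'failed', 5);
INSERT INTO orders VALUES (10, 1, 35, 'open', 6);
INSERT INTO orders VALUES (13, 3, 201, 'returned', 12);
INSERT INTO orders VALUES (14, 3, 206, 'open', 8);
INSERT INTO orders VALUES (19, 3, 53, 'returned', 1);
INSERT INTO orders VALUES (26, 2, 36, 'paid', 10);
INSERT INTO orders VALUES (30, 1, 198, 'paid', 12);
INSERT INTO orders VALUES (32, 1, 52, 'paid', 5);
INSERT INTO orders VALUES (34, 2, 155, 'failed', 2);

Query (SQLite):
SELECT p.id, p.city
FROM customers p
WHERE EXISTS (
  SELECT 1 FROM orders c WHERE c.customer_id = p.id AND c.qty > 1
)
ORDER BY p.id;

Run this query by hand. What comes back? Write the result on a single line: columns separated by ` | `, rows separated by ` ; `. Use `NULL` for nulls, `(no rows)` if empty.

1 | Reno ; 2 | Berlin ; 3 | Tokyo

For each customers row, check whether any orders with matching customer_id has qty > 1.
Keep rows where that is true.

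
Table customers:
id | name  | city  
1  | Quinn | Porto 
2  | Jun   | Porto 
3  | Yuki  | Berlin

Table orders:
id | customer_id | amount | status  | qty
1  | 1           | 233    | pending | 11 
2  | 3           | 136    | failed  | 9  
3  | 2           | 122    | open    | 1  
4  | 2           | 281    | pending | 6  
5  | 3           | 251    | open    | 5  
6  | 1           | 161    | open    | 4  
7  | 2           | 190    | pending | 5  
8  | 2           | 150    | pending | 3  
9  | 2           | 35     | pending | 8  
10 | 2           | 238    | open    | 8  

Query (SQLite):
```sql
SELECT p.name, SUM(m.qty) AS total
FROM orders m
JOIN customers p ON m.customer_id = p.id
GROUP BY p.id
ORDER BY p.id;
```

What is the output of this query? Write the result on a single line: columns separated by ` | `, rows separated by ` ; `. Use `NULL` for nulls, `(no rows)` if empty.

Quinn | 15 ; Jun | 31 ; Yuki | 14

Join each orders row to its customers via customer_id.
Group joined rows by customers.id; compute SUM(m.qty) per group.
  1: ids {1, 6} → SUM(m.qty)=15
  2: ids {3, 4, 7, 8, 9, 10} → SUM(m.qty)=31
  3: ids {2, 5} → SUM(m.qty)=14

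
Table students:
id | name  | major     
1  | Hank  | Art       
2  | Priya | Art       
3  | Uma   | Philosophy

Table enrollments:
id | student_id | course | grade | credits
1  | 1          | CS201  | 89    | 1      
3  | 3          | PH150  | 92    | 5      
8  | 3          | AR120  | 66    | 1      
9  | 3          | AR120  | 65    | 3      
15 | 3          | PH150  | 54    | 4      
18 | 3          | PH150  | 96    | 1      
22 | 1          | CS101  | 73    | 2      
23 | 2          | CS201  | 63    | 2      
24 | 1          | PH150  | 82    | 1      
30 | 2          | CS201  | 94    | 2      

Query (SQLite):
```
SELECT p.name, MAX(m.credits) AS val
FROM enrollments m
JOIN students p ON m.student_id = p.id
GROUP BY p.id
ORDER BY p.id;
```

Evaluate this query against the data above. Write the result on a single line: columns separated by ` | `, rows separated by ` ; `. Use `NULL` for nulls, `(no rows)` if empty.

Join each enrollments row to its students via student_id.
Group joined rows by students.id; compute MAX(m.credits) per group.
  1: ids {1, 22, 24} → MAX(m.credits)=2
  2: ids {23, 30} → MAX(m.credits)=2
  3: ids {3, 8, 9, 15, 18} → MAX(m.credits)=5

Hank | 2 ; Priya | 2 ; Uma | 5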